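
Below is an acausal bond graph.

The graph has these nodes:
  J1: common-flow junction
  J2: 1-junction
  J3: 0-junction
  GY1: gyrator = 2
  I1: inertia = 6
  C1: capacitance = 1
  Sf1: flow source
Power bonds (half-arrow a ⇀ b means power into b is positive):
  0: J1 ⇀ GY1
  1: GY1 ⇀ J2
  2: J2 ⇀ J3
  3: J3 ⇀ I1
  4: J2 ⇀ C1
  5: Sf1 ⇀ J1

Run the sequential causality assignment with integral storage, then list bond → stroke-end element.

β0 stroke at J1
β1 stroke at J2
β2 stroke at J3
β3 stroke at I1
β4 stroke at J2
β5 stroke at Sf1

β5 |Sf1  (Sf1 fixes flow; stroke at Sf1)
β0 |J1  (1-jn J1 has f-setter on 5)
β1 |J2  (through GY1, causality inverts; strokes same side of GY1)
β3 |I1  (prefer integral on I1)
β2 |J3  (J3: last free bond brings effort in)
β4 |J2  (J2 flow already set via bond 2)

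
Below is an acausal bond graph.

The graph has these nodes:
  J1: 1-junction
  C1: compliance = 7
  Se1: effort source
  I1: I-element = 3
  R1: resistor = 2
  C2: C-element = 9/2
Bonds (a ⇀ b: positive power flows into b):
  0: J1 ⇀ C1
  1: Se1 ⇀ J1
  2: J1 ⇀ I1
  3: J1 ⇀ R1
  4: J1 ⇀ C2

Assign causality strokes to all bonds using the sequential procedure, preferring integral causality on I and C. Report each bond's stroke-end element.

b0 →J1
b1 →J1
b2 →I1
b3 →J1
b4 →J1

#1 stroke→J1  (Se1: effort source, stroke at far end)
#0 stroke→J1  (C1 outputs effort q/C1)
#2 stroke→I1  (prefer integral on I1)
#3 stroke→J1  (J1: bond 2 brought flow, rest push out)
#4 stroke→J1  (1-jn J1 has f-setter on 2)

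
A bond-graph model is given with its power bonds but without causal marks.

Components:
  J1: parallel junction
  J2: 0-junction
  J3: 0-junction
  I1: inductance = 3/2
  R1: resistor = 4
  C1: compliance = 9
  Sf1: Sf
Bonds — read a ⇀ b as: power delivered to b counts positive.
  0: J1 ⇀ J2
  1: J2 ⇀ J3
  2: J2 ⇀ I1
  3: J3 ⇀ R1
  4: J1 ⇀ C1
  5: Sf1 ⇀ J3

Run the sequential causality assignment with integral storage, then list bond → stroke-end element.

#0 |J2
#1 |J3
#2 |I1
#3 |R1
#4 |J1
#5 |Sf1

bond 5 |Sf1  (Sf1 (Sf) sets flow on bond)
bond 2 |I1  (I1 integral (f out))
bond 4 |J1  (prefer integral on C1)
bond 0 |J2  (J1 effort already set via bond 4)
bond 1 |J3  (common-e at J2 fixed by 0)
bond 3 |R1  (J3 effort already set via bond 1)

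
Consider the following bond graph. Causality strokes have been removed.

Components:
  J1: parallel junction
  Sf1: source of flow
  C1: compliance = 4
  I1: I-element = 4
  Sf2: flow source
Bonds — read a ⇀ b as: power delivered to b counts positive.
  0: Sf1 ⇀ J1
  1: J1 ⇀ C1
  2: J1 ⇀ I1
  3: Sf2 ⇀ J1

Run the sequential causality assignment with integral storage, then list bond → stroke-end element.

b0 stroke→Sf1
b1 stroke→J1
b2 stroke→I1
b3 stroke→Sf2

#0 stroke at Sf1  (source Sf1 imposes f)
#3 stroke at Sf2  (Sf2 (Sf) sets flow on bond)
#1 stroke at J1  (C1 outputs effort q/C1)
#2 stroke at I1  (0-jn J1 has e-setter on 1)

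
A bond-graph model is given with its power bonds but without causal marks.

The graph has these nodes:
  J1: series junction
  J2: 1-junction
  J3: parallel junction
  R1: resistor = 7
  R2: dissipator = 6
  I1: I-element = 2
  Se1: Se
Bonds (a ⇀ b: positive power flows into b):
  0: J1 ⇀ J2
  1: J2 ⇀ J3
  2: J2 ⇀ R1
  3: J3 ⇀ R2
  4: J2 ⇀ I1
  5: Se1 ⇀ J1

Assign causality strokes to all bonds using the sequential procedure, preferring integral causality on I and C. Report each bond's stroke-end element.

#0 →J2
#1 →J2
#2 →J2
#3 →J3
#4 →I1
#5 →J1

b5 stroke→J1  (Se1 (Se) sets effort on bond)
b0 stroke→J2  (J1 needs exactly one f-in)
b4 stroke→I1  (I1 outputs flow p/I1)
b1 stroke→J2  (J2: bond 4 brought flow, rest push out)
b2 stroke→J2  (J2: bond 4 brought flow, rest push out)
b3 stroke→J3  (closing 0-jn rule on J3)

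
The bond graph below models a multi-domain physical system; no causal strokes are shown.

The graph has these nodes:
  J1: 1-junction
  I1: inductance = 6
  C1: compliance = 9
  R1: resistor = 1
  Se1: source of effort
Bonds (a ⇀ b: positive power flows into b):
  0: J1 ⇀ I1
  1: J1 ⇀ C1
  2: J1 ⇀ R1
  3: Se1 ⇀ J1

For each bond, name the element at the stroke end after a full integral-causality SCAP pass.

#3 |J1  (Se1 fixes effort; stroke away)
#0 |I1  (prefer integral on I1)
#1 |J1  (J1 flow already set via bond 0)
#2 |J1  (common-f at J1 fixed by 0)

#0 →I1
#1 →J1
#2 →J1
#3 →J1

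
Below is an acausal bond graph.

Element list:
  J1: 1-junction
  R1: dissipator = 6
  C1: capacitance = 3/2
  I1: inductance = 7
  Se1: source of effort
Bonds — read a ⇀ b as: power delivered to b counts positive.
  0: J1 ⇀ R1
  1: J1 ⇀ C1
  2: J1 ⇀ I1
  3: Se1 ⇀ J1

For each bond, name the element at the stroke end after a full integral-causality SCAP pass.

β0 stroke at J1
β1 stroke at J1
β2 stroke at I1
β3 stroke at J1

b3 →J1  (Se1 fixes effort; stroke away)
b1 →J1  (C1 outputs effort q/C1)
b2 →I1  (I1: I, integral causality)
b0 →J1  (1-jn J1 has f-setter on 2)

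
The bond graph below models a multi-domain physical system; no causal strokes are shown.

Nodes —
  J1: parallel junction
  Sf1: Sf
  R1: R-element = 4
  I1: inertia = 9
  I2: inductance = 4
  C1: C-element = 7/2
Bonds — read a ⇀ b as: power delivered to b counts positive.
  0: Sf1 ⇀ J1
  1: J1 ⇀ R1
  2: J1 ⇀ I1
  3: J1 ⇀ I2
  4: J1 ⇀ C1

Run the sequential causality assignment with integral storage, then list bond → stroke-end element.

b0 |Sf1  (source Sf1 imposes f)
b2 |I1  (I1: I, integral causality)
b3 |I2  (prefer integral on I2)
b4 |J1  (C1 integral (e out))
b1 |R1  (J1 effort already set via bond 4)

b0 stroke→Sf1
b1 stroke→R1
b2 stroke→I1
b3 stroke→I2
b4 stroke→J1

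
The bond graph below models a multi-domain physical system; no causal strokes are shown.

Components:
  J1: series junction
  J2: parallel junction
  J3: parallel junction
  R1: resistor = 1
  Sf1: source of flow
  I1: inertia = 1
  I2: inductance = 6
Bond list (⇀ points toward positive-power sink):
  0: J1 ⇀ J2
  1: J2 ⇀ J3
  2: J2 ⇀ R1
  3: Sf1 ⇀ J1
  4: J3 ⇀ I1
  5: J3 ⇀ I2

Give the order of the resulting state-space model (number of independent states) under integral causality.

b3 stroke→Sf1  (Sf1 fixes flow; stroke at Sf1)
b0 stroke→J1  (J1: bond 3 brought flow, rest push out)
b4 stroke→I1  (prefer integral on I1)
b5 stroke→I2  (I2 integral (f out))
b1 stroke→J3  (closing 0-jn rule on J3)
b2 stroke→J2  (J2 needs exactly one e-in)

2  (I1, I2 all integral)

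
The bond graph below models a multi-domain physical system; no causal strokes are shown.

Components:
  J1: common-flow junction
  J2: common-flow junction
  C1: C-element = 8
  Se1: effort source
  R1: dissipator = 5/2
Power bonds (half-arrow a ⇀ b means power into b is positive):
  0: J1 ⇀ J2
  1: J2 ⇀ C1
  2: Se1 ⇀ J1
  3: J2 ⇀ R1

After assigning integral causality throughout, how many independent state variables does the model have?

1  (C1 all integral)

b2 stroke at J1  (Se1 (Se) sets effort on bond)
b0 stroke at J2  (closing 1-jn rule on J1)
b1 stroke at J2  (C1: C, integral causality)
b3 stroke at R1  (only one flow-in slot at J2)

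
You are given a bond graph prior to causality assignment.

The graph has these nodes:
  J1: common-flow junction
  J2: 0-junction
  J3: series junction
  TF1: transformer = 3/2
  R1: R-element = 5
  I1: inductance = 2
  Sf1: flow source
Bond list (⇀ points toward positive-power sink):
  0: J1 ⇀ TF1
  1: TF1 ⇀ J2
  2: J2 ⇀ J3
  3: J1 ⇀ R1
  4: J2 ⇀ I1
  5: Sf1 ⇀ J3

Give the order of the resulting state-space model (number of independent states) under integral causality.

#5 →Sf1  (Sf1 fixes flow; stroke at Sf1)
#2 →J3  (J3: bond 5 brought flow, rest push out)
#4 →I1  (prefer integral on I1)
#1 →J2  (J2: last free bond brings effort in)
#0 →TF1  (through TF1, causality passes straight; one stroke at TF1)
#3 →J1  (J1 flow already set via bond 0)

1  (I1 all integral)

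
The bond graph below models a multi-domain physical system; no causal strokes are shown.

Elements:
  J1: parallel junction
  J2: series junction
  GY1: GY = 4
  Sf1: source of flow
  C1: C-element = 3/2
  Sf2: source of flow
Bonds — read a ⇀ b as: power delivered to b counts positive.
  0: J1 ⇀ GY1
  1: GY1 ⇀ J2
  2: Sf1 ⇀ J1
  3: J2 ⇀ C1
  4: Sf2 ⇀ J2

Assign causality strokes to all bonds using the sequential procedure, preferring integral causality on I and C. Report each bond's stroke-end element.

bond 2 →Sf1  (Sf1 fixes flow; stroke at Sf1)
bond 4 →Sf2  (Sf2: flow source, stroke at near end)
bond 0 →J1  (J1 needs exactly one e-in)
bond 1 →J2  (J2: bond 4 brought flow, rest push out)
bond 3 →J2  (J2: bond 4 brought flow, rest push out)

bond 0 stroke at J1
bond 1 stroke at J2
bond 2 stroke at Sf1
bond 3 stroke at J2
bond 4 stroke at Sf2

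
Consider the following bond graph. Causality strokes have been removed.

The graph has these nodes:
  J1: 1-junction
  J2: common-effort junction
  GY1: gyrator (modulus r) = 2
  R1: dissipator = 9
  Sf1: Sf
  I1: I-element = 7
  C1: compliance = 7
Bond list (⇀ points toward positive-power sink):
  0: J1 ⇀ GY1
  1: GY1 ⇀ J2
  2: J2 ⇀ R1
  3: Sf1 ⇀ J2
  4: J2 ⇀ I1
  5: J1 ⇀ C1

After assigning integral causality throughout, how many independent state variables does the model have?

bond 3 stroke→Sf1  (Sf1 fixes flow; stroke at Sf1)
bond 4 stroke→I1  (I1 integral (f out))
bond 5 stroke→J1  (C1 outputs effort q/C1)
bond 0 stroke→GY1  (only one flow-in slot at J1)
bond 1 stroke→GY1  (GY GY1: same side as bond 0)
bond 2 stroke→J2  (closing 0-jn rule on J2)

2  (C1, I1 all integral)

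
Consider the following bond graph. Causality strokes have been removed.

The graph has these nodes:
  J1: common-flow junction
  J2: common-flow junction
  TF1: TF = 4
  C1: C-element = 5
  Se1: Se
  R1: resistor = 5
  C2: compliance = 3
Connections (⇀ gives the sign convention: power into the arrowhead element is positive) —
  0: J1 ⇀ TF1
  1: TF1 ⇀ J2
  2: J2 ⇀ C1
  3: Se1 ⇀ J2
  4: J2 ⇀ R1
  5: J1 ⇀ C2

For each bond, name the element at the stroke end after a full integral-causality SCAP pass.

bond 3 |J2  (Se1 fixes effort; stroke away)
bond 2 |J2  (C1 outputs effort q/C1)
bond 5 |J1  (prefer integral on C2)
bond 0 |TF1  (closing 1-jn rule on J1)
bond 1 |J2  (TF1 one-in-one-out from 0)
bond 4 |R1  (closing 1-jn rule on J2)

β0 →TF1
β1 →J2
β2 →J2
β3 →J2
β4 →R1
β5 →J1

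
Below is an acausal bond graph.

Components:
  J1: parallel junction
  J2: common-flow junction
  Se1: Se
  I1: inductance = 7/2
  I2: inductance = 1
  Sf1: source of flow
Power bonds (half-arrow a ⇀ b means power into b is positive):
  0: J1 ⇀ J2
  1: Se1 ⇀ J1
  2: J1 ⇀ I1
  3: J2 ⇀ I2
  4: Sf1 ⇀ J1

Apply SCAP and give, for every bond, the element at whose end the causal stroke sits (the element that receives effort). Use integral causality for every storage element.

#1 stroke→J1  (source Se1 imposes e)
#4 stroke→Sf1  (Sf1 (Sf) sets flow on bond)
#0 stroke→J2  (J1: bond 1 brought effort, rest push out)
#2 stroke→I1  (0-jn J1 has e-setter on 1)
#3 stroke→I2  (closing 1-jn rule on J2)

bond 0 →J2
bond 1 →J1
bond 2 →I1
bond 3 →I2
bond 4 →Sf1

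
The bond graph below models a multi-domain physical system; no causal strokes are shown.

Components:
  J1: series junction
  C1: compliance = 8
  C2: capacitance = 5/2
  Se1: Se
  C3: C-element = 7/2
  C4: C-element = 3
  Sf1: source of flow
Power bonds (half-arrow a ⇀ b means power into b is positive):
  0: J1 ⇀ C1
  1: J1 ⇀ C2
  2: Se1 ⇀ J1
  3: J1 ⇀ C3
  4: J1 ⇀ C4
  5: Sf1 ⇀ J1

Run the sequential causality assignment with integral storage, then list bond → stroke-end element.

b0 stroke at J1
b1 stroke at J1
b2 stroke at J1
b3 stroke at J1
b4 stroke at J1
b5 stroke at Sf1

#2 stroke→J1  (Se1 (Se) sets effort on bond)
#5 stroke→Sf1  (Sf1 (Sf) sets flow on bond)
#0 stroke→J1  (common-f at J1 fixed by 5)
#1 stroke→J1  (common-f at J1 fixed by 5)
#3 stroke→J1  (J1: bond 5 brought flow, rest push out)
#4 stroke→J1  (1-jn J1 has f-setter on 5)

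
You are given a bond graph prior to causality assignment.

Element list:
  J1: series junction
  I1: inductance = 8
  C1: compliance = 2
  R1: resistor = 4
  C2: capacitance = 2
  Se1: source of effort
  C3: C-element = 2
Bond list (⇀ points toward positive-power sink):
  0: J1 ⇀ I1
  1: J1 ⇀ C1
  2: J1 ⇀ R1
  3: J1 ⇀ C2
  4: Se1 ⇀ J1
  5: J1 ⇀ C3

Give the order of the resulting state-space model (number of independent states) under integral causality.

β4 |J1  (Se1 fixes effort; stroke away)
β0 |I1  (I1 outputs flow p/I1)
β1 |J1  (common-f at J1 fixed by 0)
β2 |J1  (common-f at J1 fixed by 0)
β3 |J1  (common-f at J1 fixed by 0)
β5 |J1  (1-jn J1 has f-setter on 0)

4  (C1, C2, C3, I1 all integral)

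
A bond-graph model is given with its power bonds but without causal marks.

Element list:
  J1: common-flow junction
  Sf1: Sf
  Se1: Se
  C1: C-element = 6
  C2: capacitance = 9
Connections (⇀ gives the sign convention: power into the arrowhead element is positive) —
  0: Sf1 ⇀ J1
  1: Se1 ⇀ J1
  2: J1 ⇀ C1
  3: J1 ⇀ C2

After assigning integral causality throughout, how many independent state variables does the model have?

b0 →Sf1  (Sf1 (Sf) sets flow on bond)
b1 →J1  (Se1 fixes effort; stroke away)
b2 →J1  (J1 flow already set via bond 0)
b3 →J1  (common-f at J1 fixed by 0)

2  (C1, C2 all integral)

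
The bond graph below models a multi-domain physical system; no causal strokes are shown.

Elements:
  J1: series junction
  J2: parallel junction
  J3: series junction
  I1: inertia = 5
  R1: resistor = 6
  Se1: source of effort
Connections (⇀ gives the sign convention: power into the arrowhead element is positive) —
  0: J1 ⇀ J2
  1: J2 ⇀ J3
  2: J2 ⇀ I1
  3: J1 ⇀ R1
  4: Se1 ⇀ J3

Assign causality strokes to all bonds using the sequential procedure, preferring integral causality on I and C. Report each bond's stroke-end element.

bond 4 stroke at J3  (Se1 fixes effort; stroke away)
bond 1 stroke at J2  (J3 needs exactly one f-in)
bond 0 stroke at J1  (common-e at J2 fixed by 1)
bond 2 stroke at I1  (common-e at J2 fixed by 1)
bond 3 stroke at R1  (closing 1-jn rule on J1)

bond 0 |J1
bond 1 |J2
bond 2 |I1
bond 3 |R1
bond 4 |J3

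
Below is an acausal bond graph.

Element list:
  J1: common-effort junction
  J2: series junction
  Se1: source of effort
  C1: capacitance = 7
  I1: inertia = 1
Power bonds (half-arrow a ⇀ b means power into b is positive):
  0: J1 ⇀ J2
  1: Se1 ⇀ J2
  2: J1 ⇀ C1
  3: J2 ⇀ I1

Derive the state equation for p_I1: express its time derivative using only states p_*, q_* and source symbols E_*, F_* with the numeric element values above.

β1 stroke at J2  (Se1: effort source, stroke at far end)
β2 stroke at J1  (C1 integral (e out))
β0 stroke at J2  (J1 effort already set via bond 2)
β3 stroke at I1  (J2 needs exactly one f-in)

dp_I1/dt = E_Se1 + q_C1/7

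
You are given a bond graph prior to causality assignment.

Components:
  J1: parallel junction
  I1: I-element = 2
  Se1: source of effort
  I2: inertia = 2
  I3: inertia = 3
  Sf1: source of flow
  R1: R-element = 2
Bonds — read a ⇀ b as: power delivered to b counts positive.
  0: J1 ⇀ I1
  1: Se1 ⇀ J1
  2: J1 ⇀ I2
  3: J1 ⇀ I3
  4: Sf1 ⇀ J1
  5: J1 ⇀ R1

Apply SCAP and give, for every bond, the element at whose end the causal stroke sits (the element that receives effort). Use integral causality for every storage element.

bond 0 stroke→I1
bond 1 stroke→J1
bond 2 stroke→I2
bond 3 stroke→I3
bond 4 stroke→Sf1
bond 5 stroke→R1

b1 →J1  (Se1 (Se) sets effort on bond)
b4 →Sf1  (Sf1 (Sf) sets flow on bond)
b0 →I1  (J1 effort already set via bond 1)
b2 →I2  (common-e at J1 fixed by 1)
b3 →I3  (common-e at J1 fixed by 1)
b5 →R1  (common-e at J1 fixed by 1)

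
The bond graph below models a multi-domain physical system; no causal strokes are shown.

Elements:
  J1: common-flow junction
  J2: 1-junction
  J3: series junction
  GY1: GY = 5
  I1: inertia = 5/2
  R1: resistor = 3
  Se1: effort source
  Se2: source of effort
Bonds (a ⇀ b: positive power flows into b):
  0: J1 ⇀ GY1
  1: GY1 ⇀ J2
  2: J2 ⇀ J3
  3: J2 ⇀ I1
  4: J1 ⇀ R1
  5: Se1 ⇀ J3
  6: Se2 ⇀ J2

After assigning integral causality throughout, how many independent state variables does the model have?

b5 |J3  (Se1: effort source, stroke at far end)
b6 |J2  (Se2 fixes effort; stroke away)
b2 |J2  (closing 1-jn rule on J3)
b3 |I1  (I1 outputs flow p/I1)
b1 |J2  (1-jn J2 has f-setter on 3)
b0 |J1  (through GY1, causality inverts; strokes same side of GY1)
b4 |R1  (only one flow-in slot at J1)

1  (I1 all integral)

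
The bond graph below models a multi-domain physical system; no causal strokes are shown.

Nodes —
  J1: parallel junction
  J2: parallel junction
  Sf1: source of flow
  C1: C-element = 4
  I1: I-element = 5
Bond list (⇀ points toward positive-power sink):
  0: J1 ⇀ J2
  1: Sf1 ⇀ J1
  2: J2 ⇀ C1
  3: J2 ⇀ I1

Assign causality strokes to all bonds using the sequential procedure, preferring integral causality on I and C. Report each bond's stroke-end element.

b1 →Sf1  (Sf1 (Sf) sets flow on bond)
b0 →J1  (closing 0-jn rule on J1)
b2 →J2  (C1 integral (e out))
b3 →I1  (J2 effort already set via bond 2)

#0 |J1
#1 |Sf1
#2 |J2
#3 |I1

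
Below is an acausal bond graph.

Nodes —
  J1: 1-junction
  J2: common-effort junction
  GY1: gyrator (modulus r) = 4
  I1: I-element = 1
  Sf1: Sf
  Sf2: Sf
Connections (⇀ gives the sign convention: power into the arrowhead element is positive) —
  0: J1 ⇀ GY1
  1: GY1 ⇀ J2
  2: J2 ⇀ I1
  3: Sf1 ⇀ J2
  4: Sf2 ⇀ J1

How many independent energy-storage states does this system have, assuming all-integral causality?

b3 stroke at Sf1  (Sf1 (Sf) sets flow on bond)
b4 stroke at Sf2  (Sf2 (Sf) sets flow on bond)
b0 stroke at J1  (1-jn J1 has f-setter on 4)
b1 stroke at J2  (GY1: gyrator matches bond 0)
b2 stroke at I1  (J2 effort already set via bond 1)

1  (I1 all integral)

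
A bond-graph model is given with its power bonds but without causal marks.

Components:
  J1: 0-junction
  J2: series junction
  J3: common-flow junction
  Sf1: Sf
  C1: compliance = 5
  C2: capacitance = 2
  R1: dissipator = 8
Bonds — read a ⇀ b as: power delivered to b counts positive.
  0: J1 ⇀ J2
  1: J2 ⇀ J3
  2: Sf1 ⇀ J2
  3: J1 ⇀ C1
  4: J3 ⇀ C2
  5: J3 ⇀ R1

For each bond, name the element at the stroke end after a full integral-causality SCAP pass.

#2 stroke→Sf1  (Sf1 fixes flow; stroke at Sf1)
#0 stroke→J2  (J2 flow already set via bond 2)
#1 stroke→J2  (1-jn J2 has f-setter on 2)
#4 stroke→J3  (1-jn J3 has f-setter on 1)
#5 stroke→J3  (J3: bond 1 brought flow, rest push out)
#3 stroke→J1  (closing 0-jn rule on J1)

b0 stroke at J2
b1 stroke at J2
b2 stroke at Sf1
b3 stroke at J1
b4 stroke at J3
b5 stroke at J3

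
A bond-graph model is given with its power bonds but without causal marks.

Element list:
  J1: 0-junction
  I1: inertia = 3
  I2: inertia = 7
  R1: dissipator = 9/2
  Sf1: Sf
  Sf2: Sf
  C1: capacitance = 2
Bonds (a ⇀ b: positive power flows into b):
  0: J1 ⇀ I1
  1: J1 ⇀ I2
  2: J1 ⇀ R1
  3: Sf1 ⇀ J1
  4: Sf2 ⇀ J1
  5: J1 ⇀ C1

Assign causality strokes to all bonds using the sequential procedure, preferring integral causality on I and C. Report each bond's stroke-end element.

b3 stroke at Sf1  (Sf1 fixes flow; stroke at Sf1)
b4 stroke at Sf2  (Sf2 fixes flow; stroke at Sf2)
b0 stroke at I1  (prefer integral on I1)
b1 stroke at I2  (I2 outputs flow p/I2)
b5 stroke at J1  (C1: C, integral causality)
b2 stroke at R1  (common-e at J1 fixed by 5)

b0 |I1
b1 |I2
b2 |R1
b3 |Sf1
b4 |Sf2
b5 |J1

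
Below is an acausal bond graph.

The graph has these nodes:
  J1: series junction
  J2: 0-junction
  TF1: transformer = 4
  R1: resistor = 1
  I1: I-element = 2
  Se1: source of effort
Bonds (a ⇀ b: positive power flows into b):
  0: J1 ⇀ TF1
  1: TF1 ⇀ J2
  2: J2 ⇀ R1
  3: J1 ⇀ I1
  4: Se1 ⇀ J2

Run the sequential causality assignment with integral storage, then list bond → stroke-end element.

β4 stroke at J2  (source Se1 imposes e)
β1 stroke at TF1  (0-jn J2 has e-setter on 4)
β2 stroke at R1  (0-jn J2 has e-setter on 4)
β0 stroke at J1  (TF1: transformer flips bond 1)
β3 stroke at I1  (closing 1-jn rule on J1)

b0 |J1
b1 |TF1
b2 |R1
b3 |I1
b4 |J2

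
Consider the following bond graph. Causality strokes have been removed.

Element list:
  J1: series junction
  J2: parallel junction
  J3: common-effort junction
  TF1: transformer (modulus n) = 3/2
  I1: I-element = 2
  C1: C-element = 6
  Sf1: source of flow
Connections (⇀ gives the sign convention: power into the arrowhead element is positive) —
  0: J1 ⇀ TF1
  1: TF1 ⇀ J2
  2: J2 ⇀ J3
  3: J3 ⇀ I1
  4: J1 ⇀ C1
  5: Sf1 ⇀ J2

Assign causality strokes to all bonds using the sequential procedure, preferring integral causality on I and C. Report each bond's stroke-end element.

#5 →Sf1  (source Sf1 imposes f)
#3 →I1  (prefer integral on I1)
#2 →J3  (closing 0-jn rule on J3)
#1 →J2  (only one effort-in slot at J2)
#0 →TF1  (through TF1, causality passes straight; one stroke at TF1)
#4 →J1  (common-f at J1 fixed by 0)

b0 stroke→TF1
b1 stroke→J2
b2 stroke→J3
b3 stroke→I1
b4 stroke→J1
b5 stroke→Sf1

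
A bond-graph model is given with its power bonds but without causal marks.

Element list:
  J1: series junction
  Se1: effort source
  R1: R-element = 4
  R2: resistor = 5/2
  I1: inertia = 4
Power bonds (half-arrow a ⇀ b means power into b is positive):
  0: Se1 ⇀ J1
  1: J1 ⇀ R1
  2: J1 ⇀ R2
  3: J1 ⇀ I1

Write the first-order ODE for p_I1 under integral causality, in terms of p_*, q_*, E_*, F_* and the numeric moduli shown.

dp_I1/dt = E_Se1 - 13*p_I1/8

#0 |J1  (Se1: effort source, stroke at far end)
#3 |I1  (I1: I, integral causality)
#1 |J1  (1-jn J1 has f-setter on 3)
#2 |J1  (J1 flow already set via bond 3)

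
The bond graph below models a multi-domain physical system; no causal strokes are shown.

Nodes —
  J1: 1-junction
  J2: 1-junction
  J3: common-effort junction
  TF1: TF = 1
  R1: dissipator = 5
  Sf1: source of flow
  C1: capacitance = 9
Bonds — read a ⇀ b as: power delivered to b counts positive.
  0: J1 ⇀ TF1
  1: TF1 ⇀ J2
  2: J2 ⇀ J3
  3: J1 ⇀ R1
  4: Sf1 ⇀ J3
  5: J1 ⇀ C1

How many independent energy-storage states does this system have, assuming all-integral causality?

β4 |Sf1  (Sf1 (Sf) sets flow on bond)
β2 |J3  (J3 needs exactly one e-in)
β1 |J2  (J2: bond 2 brought flow, rest push out)
β0 |TF1  (TF1: transformer flips bond 1)
β3 |J1  (common-f at J1 fixed by 0)
β5 |J1  (common-f at J1 fixed by 0)

1  (C1 all integral)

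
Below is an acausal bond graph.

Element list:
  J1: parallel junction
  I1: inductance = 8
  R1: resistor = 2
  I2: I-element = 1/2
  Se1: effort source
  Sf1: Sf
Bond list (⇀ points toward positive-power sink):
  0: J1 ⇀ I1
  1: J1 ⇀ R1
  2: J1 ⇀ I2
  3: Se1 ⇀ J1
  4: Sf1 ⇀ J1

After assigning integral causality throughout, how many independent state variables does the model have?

bond 3 stroke at J1  (source Se1 imposes e)
bond 4 stroke at Sf1  (source Sf1 imposes f)
bond 0 stroke at I1  (0-jn J1 has e-setter on 3)
bond 1 stroke at R1  (0-jn J1 has e-setter on 3)
bond 2 stroke at I2  (J1 effort already set via bond 3)

2  (I1, I2 all integral)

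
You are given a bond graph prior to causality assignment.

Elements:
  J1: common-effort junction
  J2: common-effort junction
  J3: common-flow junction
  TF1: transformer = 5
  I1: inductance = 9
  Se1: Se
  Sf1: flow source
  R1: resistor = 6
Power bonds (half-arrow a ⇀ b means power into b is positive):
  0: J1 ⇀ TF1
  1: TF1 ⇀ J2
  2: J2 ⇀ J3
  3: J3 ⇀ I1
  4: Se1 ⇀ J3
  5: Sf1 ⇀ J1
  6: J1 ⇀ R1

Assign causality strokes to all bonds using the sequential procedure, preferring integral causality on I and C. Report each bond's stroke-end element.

β4 →J3  (source Se1 imposes e)
β5 →Sf1  (Sf1 fixes flow; stroke at Sf1)
β3 →I1  (prefer integral on I1)
β2 →J3  (1-jn J3 has f-setter on 3)
β1 →J2  (J2 needs exactly one e-in)
β0 →TF1  (TF1: transformer flips bond 1)
β6 →J1  (J1: last free bond brings effort in)

#0 stroke at TF1
#1 stroke at J2
#2 stroke at J3
#3 stroke at I1
#4 stroke at J3
#5 stroke at Sf1
#6 stroke at J1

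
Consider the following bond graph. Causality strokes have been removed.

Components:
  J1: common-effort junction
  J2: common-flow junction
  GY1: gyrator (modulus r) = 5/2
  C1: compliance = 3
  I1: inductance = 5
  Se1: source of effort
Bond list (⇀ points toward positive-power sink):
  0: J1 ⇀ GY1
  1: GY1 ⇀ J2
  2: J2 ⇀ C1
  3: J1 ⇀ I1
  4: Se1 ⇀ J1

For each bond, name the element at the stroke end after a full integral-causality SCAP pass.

b0 →GY1
b1 →GY1
b2 →J2
b3 →I1
b4 →J1

β4 stroke→J1  (Se1: effort source, stroke at far end)
β0 stroke→GY1  (common-e at J1 fixed by 4)
β3 stroke→I1  (common-e at J1 fixed by 4)
β1 stroke→GY1  (GY GY1: same side as bond 0)
β2 stroke→J2  (J2: bond 1 brought flow, rest push out)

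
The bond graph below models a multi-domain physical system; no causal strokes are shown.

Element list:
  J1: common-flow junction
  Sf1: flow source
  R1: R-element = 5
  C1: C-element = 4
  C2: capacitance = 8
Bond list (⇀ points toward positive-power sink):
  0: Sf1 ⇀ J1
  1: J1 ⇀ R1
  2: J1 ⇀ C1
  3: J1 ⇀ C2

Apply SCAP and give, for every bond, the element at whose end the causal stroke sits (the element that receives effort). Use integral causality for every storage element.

bond 0 →Sf1
bond 1 →J1
bond 2 →J1
bond 3 →J1

#0 stroke at Sf1  (source Sf1 imposes f)
#1 stroke at J1  (1-jn J1 has f-setter on 0)
#2 stroke at J1  (J1: bond 0 brought flow, rest push out)
#3 stroke at J1  (J1 flow already set via bond 0)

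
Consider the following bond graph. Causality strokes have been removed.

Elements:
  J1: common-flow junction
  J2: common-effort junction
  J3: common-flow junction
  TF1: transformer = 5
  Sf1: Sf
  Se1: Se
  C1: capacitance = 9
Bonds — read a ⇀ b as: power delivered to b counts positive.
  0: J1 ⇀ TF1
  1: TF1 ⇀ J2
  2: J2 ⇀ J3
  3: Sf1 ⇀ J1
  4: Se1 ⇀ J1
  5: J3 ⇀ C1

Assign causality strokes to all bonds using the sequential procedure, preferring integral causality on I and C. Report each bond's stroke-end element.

#0 →J1
#1 →TF1
#2 →J2
#3 →Sf1
#4 →J1
#5 →J3

#3 →Sf1  (Sf1: flow source, stroke at near end)
#4 →J1  (Se1: effort source, stroke at far end)
#0 →J1  (J1: bond 3 brought flow, rest push out)
#1 →TF1  (TF1 one-in-one-out from 0)
#2 →J2  (only one effort-in slot at J2)
#5 →J3  (J3: bond 2 brought flow, rest push out)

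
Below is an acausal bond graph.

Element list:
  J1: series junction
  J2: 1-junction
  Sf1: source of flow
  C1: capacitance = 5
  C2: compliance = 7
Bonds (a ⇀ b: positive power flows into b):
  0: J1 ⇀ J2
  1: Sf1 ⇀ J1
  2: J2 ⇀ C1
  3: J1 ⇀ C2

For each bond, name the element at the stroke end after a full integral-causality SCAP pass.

#0 →J1
#1 →Sf1
#2 →J2
#3 →J1

#1 stroke at Sf1  (source Sf1 imposes f)
#0 stroke at J1  (common-f at J1 fixed by 1)
#3 stroke at J1  (common-f at J1 fixed by 1)
#2 stroke at J2  (common-f at J2 fixed by 0)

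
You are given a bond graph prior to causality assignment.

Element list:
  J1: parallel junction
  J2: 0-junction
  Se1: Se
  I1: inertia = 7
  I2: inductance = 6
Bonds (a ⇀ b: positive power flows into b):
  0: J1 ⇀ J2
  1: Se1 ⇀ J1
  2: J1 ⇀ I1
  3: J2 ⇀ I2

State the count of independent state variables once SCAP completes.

2  (I1, I2 all integral)

bond 1 stroke at J1  (Se1 fixes effort; stroke away)
bond 0 stroke at J2  (0-jn J1 has e-setter on 1)
bond 2 stroke at I1  (J1: bond 1 brought effort, rest push out)
bond 3 stroke at I2  (J2 effort already set via bond 0)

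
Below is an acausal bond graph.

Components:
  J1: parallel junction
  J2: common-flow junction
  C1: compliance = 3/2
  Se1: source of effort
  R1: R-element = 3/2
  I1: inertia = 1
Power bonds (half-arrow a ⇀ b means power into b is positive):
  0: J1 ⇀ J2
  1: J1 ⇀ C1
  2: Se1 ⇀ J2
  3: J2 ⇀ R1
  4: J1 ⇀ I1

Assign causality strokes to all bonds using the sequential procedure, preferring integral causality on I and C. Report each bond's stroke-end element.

bond 0 →J2
bond 1 →J1
bond 2 →J2
bond 3 →R1
bond 4 →I1

b2 stroke at J2  (Se1: effort source, stroke at far end)
b1 stroke at J1  (C1 integral (e out))
b0 stroke at J2  (J1: bond 1 brought effort, rest push out)
b4 stroke at I1  (0-jn J1 has e-setter on 1)
b3 stroke at R1  (J2: last free bond brings flow in)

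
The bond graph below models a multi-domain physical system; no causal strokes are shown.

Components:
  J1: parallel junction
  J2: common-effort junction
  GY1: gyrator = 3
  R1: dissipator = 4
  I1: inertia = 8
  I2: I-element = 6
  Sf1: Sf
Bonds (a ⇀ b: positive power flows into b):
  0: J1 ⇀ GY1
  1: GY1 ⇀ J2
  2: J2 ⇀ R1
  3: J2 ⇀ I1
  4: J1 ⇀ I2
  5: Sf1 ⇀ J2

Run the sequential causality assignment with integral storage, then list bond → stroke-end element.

β0 →J1
β1 →J2
β2 →R1
β3 →I1
β4 →I2
β5 →Sf1

#5 stroke at Sf1  (Sf1 (Sf) sets flow on bond)
#3 stroke at I1  (prefer integral on I1)
#4 stroke at I2  (I2 outputs flow p/I2)
#0 stroke at J1  (only one effort-in slot at J1)
#1 stroke at J2  (GY GY1: same side as bond 0)
#2 stroke at R1  (J2: bond 1 brought effort, rest push out)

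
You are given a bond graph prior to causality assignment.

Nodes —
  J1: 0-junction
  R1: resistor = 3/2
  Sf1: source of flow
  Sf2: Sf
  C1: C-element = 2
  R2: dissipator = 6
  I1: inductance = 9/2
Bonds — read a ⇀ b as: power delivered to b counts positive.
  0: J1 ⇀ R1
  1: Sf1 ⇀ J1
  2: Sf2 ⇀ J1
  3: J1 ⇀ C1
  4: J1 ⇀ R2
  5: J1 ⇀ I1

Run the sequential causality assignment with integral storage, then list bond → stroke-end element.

#1 stroke→Sf1  (Sf1 fixes flow; stroke at Sf1)
#2 stroke→Sf2  (source Sf2 imposes f)
#3 stroke→J1  (C1 outputs effort q/C1)
#0 stroke→R1  (J1: bond 3 brought effort, rest push out)
#4 stroke→R2  (J1 effort already set via bond 3)
#5 stroke→I1  (J1: bond 3 brought effort, rest push out)

#0 stroke→R1
#1 stroke→Sf1
#2 stroke→Sf2
#3 stroke→J1
#4 stroke→R2
#5 stroke→I1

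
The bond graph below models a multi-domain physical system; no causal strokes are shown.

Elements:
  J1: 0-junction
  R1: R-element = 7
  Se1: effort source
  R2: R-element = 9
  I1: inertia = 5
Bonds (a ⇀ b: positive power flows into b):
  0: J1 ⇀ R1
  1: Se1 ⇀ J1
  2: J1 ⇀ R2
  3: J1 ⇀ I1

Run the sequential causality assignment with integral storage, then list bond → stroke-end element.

#1 stroke→J1  (Se1: effort source, stroke at far end)
#0 stroke→R1  (0-jn J1 has e-setter on 1)
#2 stroke→R2  (J1: bond 1 brought effort, rest push out)
#3 stroke→I1  (common-e at J1 fixed by 1)

b0 →R1
b1 →J1
b2 →R2
b3 →I1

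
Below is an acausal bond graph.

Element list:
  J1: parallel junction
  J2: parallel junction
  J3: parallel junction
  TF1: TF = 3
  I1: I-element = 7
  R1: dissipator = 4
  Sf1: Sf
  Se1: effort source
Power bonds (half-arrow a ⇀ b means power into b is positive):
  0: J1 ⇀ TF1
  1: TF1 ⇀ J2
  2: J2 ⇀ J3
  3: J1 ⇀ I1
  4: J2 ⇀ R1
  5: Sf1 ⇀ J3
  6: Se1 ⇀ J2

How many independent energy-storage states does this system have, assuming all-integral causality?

1  (I1 all integral)

bond 5 stroke at Sf1  (source Sf1 imposes f)
bond 6 stroke at J2  (Se1 (Se) sets effort on bond)
bond 1 stroke at TF1  (J2: bond 6 brought effort, rest push out)
bond 2 stroke at J3  (J2: bond 6 brought effort, rest push out)
bond 4 stroke at R1  (common-e at J2 fixed by 6)
bond 0 stroke at J1  (TF1: transformer flips bond 1)
bond 3 stroke at I1  (common-e at J1 fixed by 0)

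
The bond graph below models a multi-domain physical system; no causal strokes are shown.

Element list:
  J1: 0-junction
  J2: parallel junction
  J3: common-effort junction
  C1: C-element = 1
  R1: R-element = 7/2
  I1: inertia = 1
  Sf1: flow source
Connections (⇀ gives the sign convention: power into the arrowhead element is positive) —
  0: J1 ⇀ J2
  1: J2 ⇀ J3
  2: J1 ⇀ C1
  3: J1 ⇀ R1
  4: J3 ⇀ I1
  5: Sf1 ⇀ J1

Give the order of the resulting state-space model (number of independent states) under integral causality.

2  (C1, I1 all integral)

bond 5 stroke at Sf1  (source Sf1 imposes f)
bond 2 stroke at J1  (prefer integral on C1)
bond 0 stroke at J2  (J1: bond 2 brought effort, rest push out)
bond 3 stroke at R1  (common-e at J1 fixed by 2)
bond 1 stroke at J3  (J2 effort already set via bond 0)
bond 4 stroke at I1  (J3 effort already set via bond 1)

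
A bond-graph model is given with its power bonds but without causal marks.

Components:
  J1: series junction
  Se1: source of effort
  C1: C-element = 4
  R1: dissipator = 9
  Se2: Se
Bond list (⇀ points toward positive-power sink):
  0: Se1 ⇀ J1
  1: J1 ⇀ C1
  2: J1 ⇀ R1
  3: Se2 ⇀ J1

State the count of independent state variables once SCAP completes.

1  (C1 all integral)

#0 stroke→J1  (Se1 (Se) sets effort on bond)
#3 stroke→J1  (source Se2 imposes e)
#1 stroke→J1  (C1 integral (e out))
#2 stroke→R1  (J1 needs exactly one f-in)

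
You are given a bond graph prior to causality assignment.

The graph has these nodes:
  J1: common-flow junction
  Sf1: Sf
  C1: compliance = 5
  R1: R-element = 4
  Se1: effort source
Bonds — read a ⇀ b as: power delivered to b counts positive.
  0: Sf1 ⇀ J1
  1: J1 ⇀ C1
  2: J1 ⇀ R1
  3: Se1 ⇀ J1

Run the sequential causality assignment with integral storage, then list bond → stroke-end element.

bond 0 stroke at Sf1
bond 1 stroke at J1
bond 2 stroke at J1
bond 3 stroke at J1

β0 stroke at Sf1  (source Sf1 imposes f)
β3 stroke at J1  (source Se1 imposes e)
β1 stroke at J1  (J1: bond 0 brought flow, rest push out)
β2 stroke at J1  (common-f at J1 fixed by 0)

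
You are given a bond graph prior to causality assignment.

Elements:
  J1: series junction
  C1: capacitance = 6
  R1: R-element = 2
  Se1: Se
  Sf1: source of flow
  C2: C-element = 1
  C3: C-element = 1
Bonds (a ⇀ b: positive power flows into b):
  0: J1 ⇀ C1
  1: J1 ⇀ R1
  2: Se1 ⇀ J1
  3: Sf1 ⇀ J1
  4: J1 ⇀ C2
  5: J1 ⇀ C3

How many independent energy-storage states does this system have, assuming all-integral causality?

3  (C1, C2, C3 all integral)

β2 →J1  (Se1 fixes effort; stroke away)
β3 →Sf1  (Sf1 fixes flow; stroke at Sf1)
β0 →J1  (J1: bond 3 brought flow, rest push out)
β1 →J1  (1-jn J1 has f-setter on 3)
β4 →J1  (common-f at J1 fixed by 3)
β5 →J1  (1-jn J1 has f-setter on 3)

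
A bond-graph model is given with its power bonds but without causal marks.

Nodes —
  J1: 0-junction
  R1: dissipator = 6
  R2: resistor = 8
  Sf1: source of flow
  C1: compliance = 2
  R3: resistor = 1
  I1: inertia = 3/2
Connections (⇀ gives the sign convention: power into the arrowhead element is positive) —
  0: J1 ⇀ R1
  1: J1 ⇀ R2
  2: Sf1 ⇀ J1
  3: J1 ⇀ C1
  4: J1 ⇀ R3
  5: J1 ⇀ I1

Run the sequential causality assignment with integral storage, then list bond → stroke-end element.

bond 2 stroke→Sf1  (Sf1: flow source, stroke at near end)
bond 3 stroke→J1  (prefer integral on C1)
bond 0 stroke→R1  (J1: bond 3 brought effort, rest push out)
bond 1 stroke→R2  (0-jn J1 has e-setter on 3)
bond 4 stroke→R3  (J1: bond 3 brought effort, rest push out)
bond 5 stroke→I1  (J1: bond 3 brought effort, rest push out)

b0 |R1
b1 |R2
b2 |Sf1
b3 |J1
b4 |R3
b5 |I1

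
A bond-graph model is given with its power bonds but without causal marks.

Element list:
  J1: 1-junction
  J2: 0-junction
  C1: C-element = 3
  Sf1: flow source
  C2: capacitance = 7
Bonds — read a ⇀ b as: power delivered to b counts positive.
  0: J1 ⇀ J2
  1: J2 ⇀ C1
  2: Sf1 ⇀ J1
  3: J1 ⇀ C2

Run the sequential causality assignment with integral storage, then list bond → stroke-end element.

β2 stroke→Sf1  (Sf1 (Sf) sets flow on bond)
β0 stroke→J1  (1-jn J1 has f-setter on 2)
β3 stroke→J1  (1-jn J1 has f-setter on 2)
β1 stroke→J2  (J2: last free bond brings effort in)

#0 |J1
#1 |J2
#2 |Sf1
#3 |J1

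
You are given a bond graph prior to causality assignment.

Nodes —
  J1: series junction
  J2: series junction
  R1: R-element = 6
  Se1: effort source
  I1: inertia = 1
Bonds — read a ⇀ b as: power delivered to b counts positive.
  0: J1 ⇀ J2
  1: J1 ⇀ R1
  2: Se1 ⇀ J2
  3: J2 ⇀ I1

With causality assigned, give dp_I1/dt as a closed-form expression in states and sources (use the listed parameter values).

dp_I1/dt = E_Se1 - 6*p_I1

#2 →J2  (Se1: effort source, stroke at far end)
#3 →I1  (I1 integral (f out))
#0 →J2  (common-f at J2 fixed by 3)
#1 →J1  (1-jn J1 has f-setter on 0)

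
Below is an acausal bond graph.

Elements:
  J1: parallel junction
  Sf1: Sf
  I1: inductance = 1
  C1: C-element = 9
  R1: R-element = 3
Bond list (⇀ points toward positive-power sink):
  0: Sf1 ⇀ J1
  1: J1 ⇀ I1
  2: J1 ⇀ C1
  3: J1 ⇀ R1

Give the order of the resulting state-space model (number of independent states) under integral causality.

β0 stroke→Sf1  (Sf1: flow source, stroke at near end)
β1 stroke→I1  (prefer integral on I1)
β2 stroke→J1  (C1 outputs effort q/C1)
β3 stroke→R1  (J1: bond 2 brought effort, rest push out)

2  (C1, I1 all integral)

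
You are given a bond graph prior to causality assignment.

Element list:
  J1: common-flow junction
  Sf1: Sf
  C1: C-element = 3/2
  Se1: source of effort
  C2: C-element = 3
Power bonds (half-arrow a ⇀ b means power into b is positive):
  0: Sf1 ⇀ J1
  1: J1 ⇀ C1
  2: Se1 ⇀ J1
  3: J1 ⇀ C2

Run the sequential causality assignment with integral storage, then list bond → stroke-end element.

#0 →Sf1  (source Sf1 imposes f)
#2 →J1  (Se1 fixes effort; stroke away)
#1 →J1  (1-jn J1 has f-setter on 0)
#3 →J1  (J1 flow already set via bond 0)

bond 0 →Sf1
bond 1 →J1
bond 2 →J1
bond 3 →J1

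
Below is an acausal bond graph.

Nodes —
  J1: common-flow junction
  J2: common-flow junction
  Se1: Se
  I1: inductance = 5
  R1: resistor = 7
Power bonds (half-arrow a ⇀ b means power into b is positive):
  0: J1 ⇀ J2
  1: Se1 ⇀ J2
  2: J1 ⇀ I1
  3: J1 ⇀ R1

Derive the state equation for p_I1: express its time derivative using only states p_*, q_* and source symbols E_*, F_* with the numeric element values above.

#1 |J2  (Se1 fixes effort; stroke away)
#0 |J1  (closing 1-jn rule on J2)
#2 |I1  (prefer integral on I1)
#3 |J1  (common-f at J1 fixed by 2)

dp_I1/dt = E_Se1 - 7*p_I1/5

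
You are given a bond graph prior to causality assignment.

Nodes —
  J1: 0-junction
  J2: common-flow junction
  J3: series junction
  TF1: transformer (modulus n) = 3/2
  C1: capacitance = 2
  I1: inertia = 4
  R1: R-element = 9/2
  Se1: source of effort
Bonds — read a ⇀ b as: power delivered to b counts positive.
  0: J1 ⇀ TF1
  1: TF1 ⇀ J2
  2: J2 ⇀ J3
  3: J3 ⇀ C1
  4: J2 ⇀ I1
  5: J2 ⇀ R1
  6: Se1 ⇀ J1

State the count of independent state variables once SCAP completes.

2  (C1, I1 all integral)

β6 stroke at J1  (source Se1 imposes e)
β0 stroke at TF1  (0-jn J1 has e-setter on 6)
β1 stroke at J2  (TF TF1: opposite of bond 0)
β3 stroke at J3  (C1 outputs effort q/C1)
β2 stroke at J2  (J3: last free bond brings flow in)
β4 stroke at I1  (I1: I, integral causality)
β5 stroke at J2  (common-f at J2 fixed by 4)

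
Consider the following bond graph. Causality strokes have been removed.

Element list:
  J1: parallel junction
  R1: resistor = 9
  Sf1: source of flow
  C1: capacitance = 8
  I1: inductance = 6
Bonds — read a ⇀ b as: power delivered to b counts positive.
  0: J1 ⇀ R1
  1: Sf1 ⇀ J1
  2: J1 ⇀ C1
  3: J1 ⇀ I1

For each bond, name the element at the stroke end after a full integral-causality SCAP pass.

#1 →Sf1  (Sf1 (Sf) sets flow on bond)
#2 →J1  (prefer integral on C1)
#0 →R1  (J1: bond 2 brought effort, rest push out)
#3 →I1  (0-jn J1 has e-setter on 2)

bond 0 |R1
bond 1 |Sf1
bond 2 |J1
bond 3 |I1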